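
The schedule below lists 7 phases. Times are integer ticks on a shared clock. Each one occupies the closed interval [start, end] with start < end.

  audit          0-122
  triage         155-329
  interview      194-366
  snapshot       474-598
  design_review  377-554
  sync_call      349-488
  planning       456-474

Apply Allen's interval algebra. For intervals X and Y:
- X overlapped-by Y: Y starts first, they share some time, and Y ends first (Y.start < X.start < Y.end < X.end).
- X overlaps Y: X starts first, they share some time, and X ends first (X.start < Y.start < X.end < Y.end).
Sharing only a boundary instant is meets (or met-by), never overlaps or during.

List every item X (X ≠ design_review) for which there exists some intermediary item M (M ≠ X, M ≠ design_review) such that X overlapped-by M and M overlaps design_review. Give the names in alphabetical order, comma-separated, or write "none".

snapshot

Target design_review = [377, 554].
Intermediaries M with M overlaps design_review: sync_call.
Via sync_call — items with X overlapped-by sync_call: snapshot.
Union: snapshot.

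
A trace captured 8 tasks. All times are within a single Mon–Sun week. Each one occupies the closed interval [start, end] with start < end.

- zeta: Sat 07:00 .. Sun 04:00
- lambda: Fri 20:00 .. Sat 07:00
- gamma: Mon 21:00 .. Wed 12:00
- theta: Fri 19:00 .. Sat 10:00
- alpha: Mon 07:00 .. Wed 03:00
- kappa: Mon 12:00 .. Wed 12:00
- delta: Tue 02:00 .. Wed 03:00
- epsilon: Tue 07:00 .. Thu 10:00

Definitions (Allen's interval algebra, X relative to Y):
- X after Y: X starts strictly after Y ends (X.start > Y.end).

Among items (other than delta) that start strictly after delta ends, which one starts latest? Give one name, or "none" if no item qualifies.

zeta

Target delta = [Tue 02:00, Wed 03:00].
alpha [Mon 07:00, Wed 03:00] → finished-by → excluded.
epsilon [Tue 07:00, Thu 10:00] → overlapped-by → excluded.
gamma [Mon 21:00, Wed 12:00] → contains → excluded.
kappa [Mon 12:00, Wed 12:00] → contains → excluded.
lambda [Fri 20:00, Sat 07:00] → after → candidate.
theta [Fri 19:00, Sat 10:00] → after → candidate.
zeta [Sat 07:00, Sun 04:00] → after → candidate.
Among candidates, latest start is Sat 07:00 → zeta.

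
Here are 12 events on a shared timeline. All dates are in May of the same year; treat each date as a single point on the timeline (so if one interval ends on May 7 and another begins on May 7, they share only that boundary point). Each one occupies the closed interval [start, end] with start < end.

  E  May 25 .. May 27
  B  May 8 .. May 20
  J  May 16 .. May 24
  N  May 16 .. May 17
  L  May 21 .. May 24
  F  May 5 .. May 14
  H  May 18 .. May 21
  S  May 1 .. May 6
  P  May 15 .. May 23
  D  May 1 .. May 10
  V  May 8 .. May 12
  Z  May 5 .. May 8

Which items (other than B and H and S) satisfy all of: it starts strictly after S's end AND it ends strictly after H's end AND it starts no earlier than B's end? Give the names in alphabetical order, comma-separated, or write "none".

Conditions: its start is strictly after S's end (X.start > May 6) AND its end is strictly after H's end (X.end > May 21) AND its start is no earlier than B's end (X.start >= May 20).
D: start May 1 > May 6? ✗; end May 10 > May 21? ✗; start May 1 >= May 20? ✗ → no.
E: start May 25 > May 6? ✓; end May 27 > May 21? ✓; start May 25 >= May 20? ✓ → yes.
F: start May 5 > May 6? ✗; end May 14 > May 21? ✗; start May 5 >= May 20? ✗ → no.
J: start May 16 > May 6? ✓; end May 24 > May 21? ✓; start May 16 >= May 20? ✗ → no.
L: start May 21 > May 6? ✓; end May 24 > May 21? ✓; start May 21 >= May 20? ✓ → yes.
N: start May 16 > May 6? ✓; end May 17 > May 21? ✗; start May 16 >= May 20? ✗ → no.
P: start May 15 > May 6? ✓; end May 23 > May 21? ✓; start May 15 >= May 20? ✗ → no.
V: start May 8 > May 6? ✓; end May 12 > May 21? ✗; start May 8 >= May 20? ✗ → no.
Z: start May 5 > May 6? ✗; end May 8 > May 21? ✗; start May 5 >= May 20? ✗ → no.
Result: E, L.

E, L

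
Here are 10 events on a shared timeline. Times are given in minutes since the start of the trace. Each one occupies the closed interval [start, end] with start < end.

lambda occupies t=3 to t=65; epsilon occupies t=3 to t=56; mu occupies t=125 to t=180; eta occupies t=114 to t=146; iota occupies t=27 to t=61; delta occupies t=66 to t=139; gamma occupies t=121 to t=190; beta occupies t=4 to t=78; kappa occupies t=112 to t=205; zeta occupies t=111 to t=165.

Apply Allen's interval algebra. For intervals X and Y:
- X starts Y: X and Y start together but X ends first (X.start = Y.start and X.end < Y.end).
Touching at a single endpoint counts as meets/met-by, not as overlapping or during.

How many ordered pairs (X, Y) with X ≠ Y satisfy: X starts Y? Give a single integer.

Checking all 90 ordered pairs for relation 'starts'; matching pairs in alphabetical order:
(epsilon, lambda): epsilon starts lambda ✓
Count: 1.

1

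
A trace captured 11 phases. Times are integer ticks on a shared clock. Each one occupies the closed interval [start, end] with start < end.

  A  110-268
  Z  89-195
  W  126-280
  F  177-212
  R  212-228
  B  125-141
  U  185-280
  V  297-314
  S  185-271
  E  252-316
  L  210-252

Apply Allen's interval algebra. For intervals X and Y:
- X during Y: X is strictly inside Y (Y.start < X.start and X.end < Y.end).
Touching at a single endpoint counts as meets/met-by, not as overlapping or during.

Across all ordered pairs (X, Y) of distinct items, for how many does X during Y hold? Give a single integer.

15

Checking all 110 ordered pairs for relation 'during'; matching pairs in alphabetical order:
(B, A): B during A ✓
(B, Z): B during Z ✓
(F, A): F during A ✓
(F, W): F during W ✓
(L, A): L during A ✓
(L, S): L during S ✓
(L, U): L during U ✓
(L, W): L during W ✓
(R, A): R during A ✓
(R, L): R during L ✓
(R, S): R during S ✓
(R, U): R during U ✓
(R, W): R during W ✓
(S, W): S during W ✓
(V, E): V during E ✓
Count: 15.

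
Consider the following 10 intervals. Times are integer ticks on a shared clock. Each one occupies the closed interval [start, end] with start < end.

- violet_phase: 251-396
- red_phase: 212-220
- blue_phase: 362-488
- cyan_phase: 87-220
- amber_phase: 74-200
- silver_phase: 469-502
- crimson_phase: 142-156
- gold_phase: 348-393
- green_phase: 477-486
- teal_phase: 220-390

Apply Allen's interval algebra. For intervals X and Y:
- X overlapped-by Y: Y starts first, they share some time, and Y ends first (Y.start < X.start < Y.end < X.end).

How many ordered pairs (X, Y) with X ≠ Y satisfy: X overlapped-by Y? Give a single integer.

Checking all 90 ordered pairs for relation 'overlapped-by'; matching pairs in alphabetical order:
(blue_phase, gold_phase): blue_phase overlapped-by gold_phase ✓
(blue_phase, teal_phase): blue_phase overlapped-by teal_phase ✓
(blue_phase, violet_phase): blue_phase overlapped-by violet_phase ✓
(cyan_phase, amber_phase): cyan_phase overlapped-by amber_phase ✓
(gold_phase, teal_phase): gold_phase overlapped-by teal_phase ✓
(silver_phase, blue_phase): silver_phase overlapped-by blue_phase ✓
(violet_phase, teal_phase): violet_phase overlapped-by teal_phase ✓
Count: 7.

7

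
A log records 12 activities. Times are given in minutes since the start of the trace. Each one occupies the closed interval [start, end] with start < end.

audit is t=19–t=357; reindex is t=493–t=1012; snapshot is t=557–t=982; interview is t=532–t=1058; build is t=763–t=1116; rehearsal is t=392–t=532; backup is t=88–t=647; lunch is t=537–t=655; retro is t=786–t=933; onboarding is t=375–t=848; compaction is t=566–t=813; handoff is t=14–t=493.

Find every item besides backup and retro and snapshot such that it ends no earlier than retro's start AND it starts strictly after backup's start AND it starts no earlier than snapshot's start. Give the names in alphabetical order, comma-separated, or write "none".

build, compaction

Conditions: its end is no earlier than retro's start (X.end >= t=786) AND its start is strictly after backup's start (X.start > t=88) AND its start is no earlier than snapshot's start (X.start >= t=557).
audit: end t=357 >= t=786? ✗; start t=19 > t=88? ✗; start t=19 >= t=557? ✗ → no.
build: end t=1116 >= t=786? ✓; start t=763 > t=88? ✓; start t=763 >= t=557? ✓ → yes.
compaction: end t=813 >= t=786? ✓; start t=566 > t=88? ✓; start t=566 >= t=557? ✓ → yes.
handoff: end t=493 >= t=786? ✗; start t=14 > t=88? ✗; start t=14 >= t=557? ✗ → no.
interview: end t=1058 >= t=786? ✓; start t=532 > t=88? ✓; start t=532 >= t=557? ✗ → no.
lunch: end t=655 >= t=786? ✗; start t=537 > t=88? ✓; start t=537 >= t=557? ✗ → no.
onboarding: end t=848 >= t=786? ✓; start t=375 > t=88? ✓; start t=375 >= t=557? ✗ → no.
rehearsal: end t=532 >= t=786? ✗; start t=392 > t=88? ✓; start t=392 >= t=557? ✗ → no.
reindex: end t=1012 >= t=786? ✓; start t=493 > t=88? ✓; start t=493 >= t=557? ✗ → no.
Result: build, compaction.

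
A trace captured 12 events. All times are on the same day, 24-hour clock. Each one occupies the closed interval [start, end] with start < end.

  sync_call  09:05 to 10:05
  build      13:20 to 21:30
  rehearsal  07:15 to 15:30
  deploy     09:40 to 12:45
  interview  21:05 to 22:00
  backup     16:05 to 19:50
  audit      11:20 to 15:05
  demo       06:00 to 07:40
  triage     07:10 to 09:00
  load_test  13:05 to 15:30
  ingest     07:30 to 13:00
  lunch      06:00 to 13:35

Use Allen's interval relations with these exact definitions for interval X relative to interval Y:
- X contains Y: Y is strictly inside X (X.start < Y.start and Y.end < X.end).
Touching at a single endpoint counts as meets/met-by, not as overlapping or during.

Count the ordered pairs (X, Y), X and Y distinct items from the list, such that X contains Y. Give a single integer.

Checking all 132 ordered pairs for relation 'contains'; matching pairs in alphabetical order:
(build, backup): build contains backup ✓
(ingest, deploy): ingest contains deploy ✓
(ingest, sync_call): ingest contains sync_call ✓
(lunch, deploy): lunch contains deploy ✓
(lunch, ingest): lunch contains ingest ✓
(lunch, sync_call): lunch contains sync_call ✓
(lunch, triage): lunch contains triage ✓
(rehearsal, audit): rehearsal contains audit ✓
(rehearsal, deploy): rehearsal contains deploy ✓
(rehearsal, ingest): rehearsal contains ingest ✓
(rehearsal, sync_call): rehearsal contains sync_call ✓
Count: 11.

11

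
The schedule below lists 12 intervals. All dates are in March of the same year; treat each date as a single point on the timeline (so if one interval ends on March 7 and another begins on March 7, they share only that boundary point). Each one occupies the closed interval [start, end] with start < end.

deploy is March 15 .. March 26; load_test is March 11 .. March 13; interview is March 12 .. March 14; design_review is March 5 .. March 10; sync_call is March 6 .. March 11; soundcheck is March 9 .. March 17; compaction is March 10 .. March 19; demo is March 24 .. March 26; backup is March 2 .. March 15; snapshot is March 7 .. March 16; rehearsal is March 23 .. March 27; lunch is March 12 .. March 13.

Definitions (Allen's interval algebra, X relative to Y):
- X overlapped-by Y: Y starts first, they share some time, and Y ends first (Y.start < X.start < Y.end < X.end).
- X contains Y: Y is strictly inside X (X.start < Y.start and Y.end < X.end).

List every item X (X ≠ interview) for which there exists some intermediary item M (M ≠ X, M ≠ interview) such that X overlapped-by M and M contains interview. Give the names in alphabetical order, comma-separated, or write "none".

Target interview = [March 12, March 14].
Intermediaries M with M contains interview: backup, compaction, snapshot, soundcheck.
Via backup — items with X overlapped-by backup: compaction, snapshot, soundcheck.
Via compaction — items with X overlapped-by compaction: deploy.
Via snapshot — items with X overlapped-by snapshot: compaction, deploy, soundcheck.
Via soundcheck — items with X overlapped-by soundcheck: compaction, deploy.
Union: compaction, deploy, snapshot, soundcheck.

compaction, deploy, snapshot, soundcheck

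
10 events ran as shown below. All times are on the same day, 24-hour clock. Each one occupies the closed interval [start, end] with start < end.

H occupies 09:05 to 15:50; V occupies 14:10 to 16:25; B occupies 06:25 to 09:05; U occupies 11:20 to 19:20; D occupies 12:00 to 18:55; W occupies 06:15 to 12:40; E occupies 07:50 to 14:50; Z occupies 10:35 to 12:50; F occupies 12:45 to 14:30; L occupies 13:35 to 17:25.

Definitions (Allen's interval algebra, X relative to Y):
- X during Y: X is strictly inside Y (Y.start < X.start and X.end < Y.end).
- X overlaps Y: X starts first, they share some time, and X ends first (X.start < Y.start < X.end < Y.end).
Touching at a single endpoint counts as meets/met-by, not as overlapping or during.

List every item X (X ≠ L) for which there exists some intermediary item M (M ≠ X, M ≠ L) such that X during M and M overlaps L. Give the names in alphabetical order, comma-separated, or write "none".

Target L = [13:35, 17:25].
Intermediaries M with M overlaps L: E, F, H.
Via E — items with X during E: F, Z.
Via F — items with X during F: none.
Via H — items with X during H: F, Z.
Union: F, Z.

F, Z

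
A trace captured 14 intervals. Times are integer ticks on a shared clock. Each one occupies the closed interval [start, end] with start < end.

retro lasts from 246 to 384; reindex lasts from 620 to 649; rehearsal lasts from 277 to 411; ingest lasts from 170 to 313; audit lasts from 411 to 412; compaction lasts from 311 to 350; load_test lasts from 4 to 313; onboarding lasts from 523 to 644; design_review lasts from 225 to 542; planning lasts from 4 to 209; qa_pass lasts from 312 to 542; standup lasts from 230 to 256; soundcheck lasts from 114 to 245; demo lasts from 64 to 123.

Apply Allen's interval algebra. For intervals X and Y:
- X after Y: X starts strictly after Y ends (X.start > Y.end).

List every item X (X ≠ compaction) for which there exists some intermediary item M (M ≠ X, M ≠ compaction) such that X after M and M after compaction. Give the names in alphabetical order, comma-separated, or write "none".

onboarding, reindex

Target compaction = [311, 350].
Intermediaries M with M after compaction: audit, onboarding, reindex.
Via audit — items with X after audit: onboarding, reindex.
Via onboarding — items with X after onboarding: none.
Via reindex — items with X after reindex: none.
Union: onboarding, reindex.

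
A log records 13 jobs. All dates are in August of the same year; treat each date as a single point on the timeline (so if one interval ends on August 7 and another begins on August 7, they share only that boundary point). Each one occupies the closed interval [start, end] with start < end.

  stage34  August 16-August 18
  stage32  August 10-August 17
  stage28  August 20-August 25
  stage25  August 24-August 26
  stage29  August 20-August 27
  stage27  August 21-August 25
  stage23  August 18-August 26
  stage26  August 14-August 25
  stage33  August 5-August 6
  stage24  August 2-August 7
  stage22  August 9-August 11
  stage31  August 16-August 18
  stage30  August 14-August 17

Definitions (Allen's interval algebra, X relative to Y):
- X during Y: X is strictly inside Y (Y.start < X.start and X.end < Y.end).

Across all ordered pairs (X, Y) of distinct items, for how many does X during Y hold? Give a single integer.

Checking all 156 ordered pairs for relation 'during'; matching pairs in alphabetical order:
(stage25, stage29): stage25 during stage29 ✓
(stage27, stage23): stage27 during stage23 ✓
(stage27, stage29): stage27 during stage29 ✓
(stage28, stage23): stage28 during stage23 ✓
(stage31, stage26): stage31 during stage26 ✓
(stage33, stage24): stage33 during stage24 ✓
(stage34, stage26): stage34 during stage26 ✓
Count: 7.

7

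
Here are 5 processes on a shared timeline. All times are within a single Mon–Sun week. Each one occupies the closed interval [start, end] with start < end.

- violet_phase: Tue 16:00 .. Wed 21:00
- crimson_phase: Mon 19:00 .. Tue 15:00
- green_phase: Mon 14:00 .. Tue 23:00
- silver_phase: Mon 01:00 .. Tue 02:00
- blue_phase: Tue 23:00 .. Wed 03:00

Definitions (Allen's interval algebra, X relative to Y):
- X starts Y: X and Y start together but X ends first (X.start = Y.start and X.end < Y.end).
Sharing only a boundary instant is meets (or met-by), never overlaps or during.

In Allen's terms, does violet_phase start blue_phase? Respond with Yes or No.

No

violet_phase = [Tue 16:00, Wed 21:00], blue_phase = [Tue 23:00, Wed 03:00].
Actual relation of violet_phase to blue_phase: contains.
Asked whether 'starts' holds → No.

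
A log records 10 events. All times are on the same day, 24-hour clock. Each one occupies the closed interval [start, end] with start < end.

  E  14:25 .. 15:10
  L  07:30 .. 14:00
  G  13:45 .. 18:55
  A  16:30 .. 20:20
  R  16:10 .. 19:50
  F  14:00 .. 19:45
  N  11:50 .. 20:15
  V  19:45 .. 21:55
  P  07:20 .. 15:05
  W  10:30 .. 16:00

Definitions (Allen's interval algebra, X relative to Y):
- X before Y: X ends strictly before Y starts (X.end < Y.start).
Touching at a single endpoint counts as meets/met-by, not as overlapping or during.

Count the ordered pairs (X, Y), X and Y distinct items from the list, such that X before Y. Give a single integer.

14

Checking all 90 ordered pairs for relation 'before'; matching pairs in alphabetical order:
(E, A): E before A ✓
(E, R): E before R ✓
(E, V): E before V ✓
(G, V): G before V ✓
(L, A): L before A ✓
(L, E): L before E ✓
(L, R): L before R ✓
(L, V): L before V ✓
(P, A): P before A ✓
(P, R): P before R ✓
(P, V): P before V ✓
(W, A): W before A ✓
(W, R): W before R ✓
(W, V): W before V ✓
Count: 14.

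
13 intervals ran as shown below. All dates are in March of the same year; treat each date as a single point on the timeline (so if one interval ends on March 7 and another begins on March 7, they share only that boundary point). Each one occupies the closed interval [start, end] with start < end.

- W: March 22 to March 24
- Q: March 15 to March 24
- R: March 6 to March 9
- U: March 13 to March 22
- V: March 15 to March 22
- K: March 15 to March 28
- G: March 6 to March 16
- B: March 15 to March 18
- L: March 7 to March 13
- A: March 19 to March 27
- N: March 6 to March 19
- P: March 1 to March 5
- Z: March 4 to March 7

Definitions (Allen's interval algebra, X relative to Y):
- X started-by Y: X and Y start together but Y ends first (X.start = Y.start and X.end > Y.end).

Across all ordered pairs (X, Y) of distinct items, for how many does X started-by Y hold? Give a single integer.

9

Checking all 156 ordered pairs for relation 'started-by'; matching pairs in alphabetical order:
(G, R): G started-by R ✓
(K, B): K started-by B ✓
(K, Q): K started-by Q ✓
(K, V): K started-by V ✓
(N, G): N started-by G ✓
(N, R): N started-by R ✓
(Q, B): Q started-by B ✓
(Q, V): Q started-by V ✓
(V, B): V started-by B ✓
Count: 9.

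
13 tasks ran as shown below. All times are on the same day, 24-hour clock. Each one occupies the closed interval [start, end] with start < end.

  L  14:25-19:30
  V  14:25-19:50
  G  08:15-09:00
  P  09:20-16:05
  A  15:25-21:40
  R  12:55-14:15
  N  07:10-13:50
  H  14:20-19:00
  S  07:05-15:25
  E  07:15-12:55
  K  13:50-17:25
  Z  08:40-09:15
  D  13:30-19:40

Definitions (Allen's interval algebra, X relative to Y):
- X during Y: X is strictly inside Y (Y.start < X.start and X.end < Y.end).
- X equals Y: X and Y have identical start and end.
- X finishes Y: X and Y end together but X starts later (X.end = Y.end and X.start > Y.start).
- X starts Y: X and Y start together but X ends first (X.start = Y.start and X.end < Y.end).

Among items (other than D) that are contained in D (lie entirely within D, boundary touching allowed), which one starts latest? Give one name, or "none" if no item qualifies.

L

Target D = [13:30, 19:40].
A [15:25, 21:40] → overlapped-by → excluded.
E [07:15, 12:55] → before → excluded.
G [08:15, 09:00] → before → excluded.
H [14:20, 19:00] → during → candidate.
K [13:50, 17:25] → during → candidate.
L [14:25, 19:30] → during → candidate.
N [07:10, 13:50] → overlaps → excluded.
P [09:20, 16:05] → overlaps → excluded.
R [12:55, 14:15] → overlaps → excluded.
S [07:05, 15:25] → overlaps → excluded.
V [14:25, 19:50] → overlapped-by → excluded.
Z [08:40, 09:15] → before → excluded.
Among candidates, latest start is 14:25 → L.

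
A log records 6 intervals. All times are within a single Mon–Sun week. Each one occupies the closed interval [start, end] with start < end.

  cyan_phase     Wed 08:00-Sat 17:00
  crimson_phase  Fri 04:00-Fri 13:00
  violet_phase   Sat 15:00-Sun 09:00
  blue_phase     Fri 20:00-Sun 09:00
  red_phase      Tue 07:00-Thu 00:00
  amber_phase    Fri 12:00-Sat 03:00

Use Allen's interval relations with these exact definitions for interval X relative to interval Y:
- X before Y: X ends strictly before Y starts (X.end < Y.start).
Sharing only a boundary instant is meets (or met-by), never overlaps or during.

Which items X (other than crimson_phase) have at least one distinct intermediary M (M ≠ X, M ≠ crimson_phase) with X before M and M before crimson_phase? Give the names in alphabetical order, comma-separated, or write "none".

none

Target crimson_phase = [Fri 04:00, Fri 13:00].
Intermediaries M with M before crimson_phase: red_phase.
Via red_phase — items with X before red_phase: none.
Union: none.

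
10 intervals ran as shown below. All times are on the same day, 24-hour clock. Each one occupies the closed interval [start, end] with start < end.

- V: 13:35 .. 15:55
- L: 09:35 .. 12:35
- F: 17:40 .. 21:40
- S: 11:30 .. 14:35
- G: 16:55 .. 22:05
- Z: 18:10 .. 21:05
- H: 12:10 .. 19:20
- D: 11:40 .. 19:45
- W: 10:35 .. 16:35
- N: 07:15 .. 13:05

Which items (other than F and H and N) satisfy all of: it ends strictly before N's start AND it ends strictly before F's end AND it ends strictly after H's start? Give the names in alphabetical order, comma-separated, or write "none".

Conditions: its end is strictly before N's start (X.end < 07:15) AND its end is strictly before F's end (X.end < 21:40) AND its end is strictly after H's start (X.end > 12:10).
D: end 19:45 < 07:15? ✗; end 19:45 < 21:40? ✓; end 19:45 > 12:10? ✓ → no.
G: end 22:05 < 07:15? ✗; end 22:05 < 21:40? ✗; end 22:05 > 12:10? ✓ → no.
L: end 12:35 < 07:15? ✗; end 12:35 < 21:40? ✓; end 12:35 > 12:10? ✓ → no.
S: end 14:35 < 07:15? ✗; end 14:35 < 21:40? ✓; end 14:35 > 12:10? ✓ → no.
V: end 15:55 < 07:15? ✗; end 15:55 < 21:40? ✓; end 15:55 > 12:10? ✓ → no.
W: end 16:35 < 07:15? ✗; end 16:35 < 21:40? ✓; end 16:35 > 12:10? ✓ → no.
Z: end 21:05 < 07:15? ✗; end 21:05 < 21:40? ✓; end 21:05 > 12:10? ✓ → no.
Result: none.

none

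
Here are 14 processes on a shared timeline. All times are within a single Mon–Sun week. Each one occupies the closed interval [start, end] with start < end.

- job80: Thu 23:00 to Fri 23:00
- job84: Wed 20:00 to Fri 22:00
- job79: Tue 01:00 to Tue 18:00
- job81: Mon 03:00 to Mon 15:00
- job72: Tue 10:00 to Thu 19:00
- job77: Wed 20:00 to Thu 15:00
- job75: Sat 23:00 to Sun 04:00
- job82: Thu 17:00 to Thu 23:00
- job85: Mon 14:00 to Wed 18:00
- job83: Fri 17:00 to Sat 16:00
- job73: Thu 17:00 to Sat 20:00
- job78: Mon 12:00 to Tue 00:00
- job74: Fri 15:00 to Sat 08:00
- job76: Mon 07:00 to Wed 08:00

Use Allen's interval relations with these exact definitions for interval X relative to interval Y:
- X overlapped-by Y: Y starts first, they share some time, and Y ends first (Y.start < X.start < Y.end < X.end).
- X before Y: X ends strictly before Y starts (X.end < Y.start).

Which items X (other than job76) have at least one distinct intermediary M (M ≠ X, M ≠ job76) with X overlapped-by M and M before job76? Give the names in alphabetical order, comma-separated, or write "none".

none

Target job76 = [Mon 07:00, Wed 08:00].
Intermediaries M with M before job76: none.
Union: none.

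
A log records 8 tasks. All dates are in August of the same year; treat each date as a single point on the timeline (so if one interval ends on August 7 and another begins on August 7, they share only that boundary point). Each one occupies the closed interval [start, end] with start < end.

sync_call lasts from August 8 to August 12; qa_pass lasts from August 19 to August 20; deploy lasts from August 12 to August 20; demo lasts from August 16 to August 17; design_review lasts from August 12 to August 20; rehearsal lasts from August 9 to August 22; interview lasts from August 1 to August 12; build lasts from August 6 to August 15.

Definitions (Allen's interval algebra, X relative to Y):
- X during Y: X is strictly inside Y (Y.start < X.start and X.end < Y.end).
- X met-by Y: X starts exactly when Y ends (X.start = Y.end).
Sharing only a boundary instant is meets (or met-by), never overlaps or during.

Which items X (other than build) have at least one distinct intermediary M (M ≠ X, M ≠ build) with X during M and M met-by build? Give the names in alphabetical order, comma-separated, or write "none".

none

Target build = [August 6, August 15].
Intermediaries M with M met-by build: none.
Union: none.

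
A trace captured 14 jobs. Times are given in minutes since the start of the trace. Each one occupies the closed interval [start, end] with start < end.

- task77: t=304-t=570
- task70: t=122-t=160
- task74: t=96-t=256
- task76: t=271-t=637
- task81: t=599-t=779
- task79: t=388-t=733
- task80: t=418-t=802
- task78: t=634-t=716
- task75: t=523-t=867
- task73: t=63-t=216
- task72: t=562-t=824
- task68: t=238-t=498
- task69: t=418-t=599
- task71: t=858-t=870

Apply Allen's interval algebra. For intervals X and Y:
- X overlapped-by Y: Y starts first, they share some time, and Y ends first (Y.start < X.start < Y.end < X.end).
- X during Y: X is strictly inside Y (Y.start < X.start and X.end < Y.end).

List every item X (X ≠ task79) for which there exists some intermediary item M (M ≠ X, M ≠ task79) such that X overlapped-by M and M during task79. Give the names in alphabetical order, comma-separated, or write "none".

task72, task75

Target task79 = [t=388, t=733].
Intermediaries M with M during task79: task69, task78.
Via task69 — items with X overlapped-by task69: task72, task75.
Via task78 — items with X overlapped-by task78: none.
Union: task72, task75.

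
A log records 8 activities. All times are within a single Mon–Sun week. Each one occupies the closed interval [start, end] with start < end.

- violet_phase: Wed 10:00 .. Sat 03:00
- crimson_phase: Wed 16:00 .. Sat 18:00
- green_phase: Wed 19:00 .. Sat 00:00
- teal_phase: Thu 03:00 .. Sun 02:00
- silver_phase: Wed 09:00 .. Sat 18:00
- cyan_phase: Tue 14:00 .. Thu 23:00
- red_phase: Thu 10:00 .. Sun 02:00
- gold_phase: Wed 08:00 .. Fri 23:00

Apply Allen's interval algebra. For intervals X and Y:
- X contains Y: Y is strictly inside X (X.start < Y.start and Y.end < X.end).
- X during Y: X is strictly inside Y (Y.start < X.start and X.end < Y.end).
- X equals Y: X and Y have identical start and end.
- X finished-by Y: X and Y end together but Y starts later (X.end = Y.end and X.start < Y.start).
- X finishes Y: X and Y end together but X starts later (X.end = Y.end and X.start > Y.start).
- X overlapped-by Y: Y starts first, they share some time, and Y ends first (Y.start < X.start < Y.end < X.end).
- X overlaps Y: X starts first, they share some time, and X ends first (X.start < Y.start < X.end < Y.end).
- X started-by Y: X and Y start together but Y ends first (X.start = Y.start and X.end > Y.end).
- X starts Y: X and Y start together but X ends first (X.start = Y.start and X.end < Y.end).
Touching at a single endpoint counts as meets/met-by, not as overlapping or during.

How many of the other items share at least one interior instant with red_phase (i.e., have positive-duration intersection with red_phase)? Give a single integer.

Target red_phase = [Thu 10:00, Sun 02:00].
crimson_phase [Wed 16:00, Sat 18:00] → overlaps → counts.
cyan_phase [Tue 14:00, Thu 23:00] → overlaps → counts.
gold_phase [Wed 08:00, Fri 23:00] → overlaps → counts.
green_phase [Wed 19:00, Sat 00:00] → overlaps → counts.
silver_phase [Wed 09:00, Sat 18:00] → overlaps → counts.
teal_phase [Thu 03:00, Sun 02:00] → finished-by → counts.
violet_phase [Wed 10:00, Sat 03:00] → overlaps → counts.
Total: 7.

7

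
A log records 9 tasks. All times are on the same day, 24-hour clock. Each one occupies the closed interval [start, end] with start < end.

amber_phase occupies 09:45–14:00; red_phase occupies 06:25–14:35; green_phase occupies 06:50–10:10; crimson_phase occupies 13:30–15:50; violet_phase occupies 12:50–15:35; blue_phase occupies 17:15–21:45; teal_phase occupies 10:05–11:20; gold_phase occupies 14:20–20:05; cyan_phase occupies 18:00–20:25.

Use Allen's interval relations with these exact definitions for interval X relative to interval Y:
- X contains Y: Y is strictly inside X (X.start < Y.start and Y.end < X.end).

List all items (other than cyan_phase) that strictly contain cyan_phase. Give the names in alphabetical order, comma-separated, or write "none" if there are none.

Target cyan_phase = [18:00, 20:25].
amber_phase [09:45, 14:00] → before → no.
blue_phase [17:15, 21:45] → contains → yes.
crimson_phase [13:30, 15:50] → before → no.
gold_phase [14:20, 20:05] → overlaps → no.
green_phase [06:50, 10:10] → before → no.
red_phase [06:25, 14:35] → before → no.
teal_phase [10:05, 11:20] → before → no.
violet_phase [12:50, 15:35] → before → no.
Result: blue_phase.

blue_phase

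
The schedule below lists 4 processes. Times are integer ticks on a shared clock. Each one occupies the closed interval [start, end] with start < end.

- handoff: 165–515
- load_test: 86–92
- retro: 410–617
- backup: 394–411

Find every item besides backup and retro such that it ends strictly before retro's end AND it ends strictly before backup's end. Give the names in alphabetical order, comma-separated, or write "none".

load_test

Conditions: its end is strictly before retro's end (X.end < 617) AND its end is strictly before backup's end (X.end < 411).
handoff: end 515 < 617? ✓; end 515 < 411? ✗ → no.
load_test: end 92 < 617? ✓; end 92 < 411? ✓ → yes.
Result: load_test.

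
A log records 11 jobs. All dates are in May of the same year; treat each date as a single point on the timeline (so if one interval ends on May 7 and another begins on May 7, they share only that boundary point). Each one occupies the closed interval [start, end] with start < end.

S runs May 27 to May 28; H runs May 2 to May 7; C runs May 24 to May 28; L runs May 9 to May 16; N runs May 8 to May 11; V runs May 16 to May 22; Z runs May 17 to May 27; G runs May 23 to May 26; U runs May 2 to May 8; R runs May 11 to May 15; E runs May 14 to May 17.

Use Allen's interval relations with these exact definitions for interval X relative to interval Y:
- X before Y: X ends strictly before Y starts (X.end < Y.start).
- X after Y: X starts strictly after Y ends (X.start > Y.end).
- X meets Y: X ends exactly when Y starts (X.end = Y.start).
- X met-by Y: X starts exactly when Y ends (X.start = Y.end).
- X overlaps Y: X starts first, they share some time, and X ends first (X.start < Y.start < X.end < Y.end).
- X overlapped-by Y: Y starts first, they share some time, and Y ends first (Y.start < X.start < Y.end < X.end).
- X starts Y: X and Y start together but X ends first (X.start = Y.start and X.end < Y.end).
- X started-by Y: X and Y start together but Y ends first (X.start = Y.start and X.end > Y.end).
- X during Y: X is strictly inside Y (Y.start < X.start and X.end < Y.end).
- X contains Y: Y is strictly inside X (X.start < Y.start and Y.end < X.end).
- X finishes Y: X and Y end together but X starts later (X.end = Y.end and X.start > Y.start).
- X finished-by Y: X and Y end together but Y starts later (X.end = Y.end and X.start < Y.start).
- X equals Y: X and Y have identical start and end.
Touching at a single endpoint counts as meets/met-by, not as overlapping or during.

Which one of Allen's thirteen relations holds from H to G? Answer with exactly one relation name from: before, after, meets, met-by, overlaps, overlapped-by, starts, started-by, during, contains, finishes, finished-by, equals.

before

H = [May 2, May 7]; G = [May 23, May 26].
Compare endpoints: H.start < G.start, H.start < G.end, H.end < G.start, H.end < G.end.
That pattern is 'before'.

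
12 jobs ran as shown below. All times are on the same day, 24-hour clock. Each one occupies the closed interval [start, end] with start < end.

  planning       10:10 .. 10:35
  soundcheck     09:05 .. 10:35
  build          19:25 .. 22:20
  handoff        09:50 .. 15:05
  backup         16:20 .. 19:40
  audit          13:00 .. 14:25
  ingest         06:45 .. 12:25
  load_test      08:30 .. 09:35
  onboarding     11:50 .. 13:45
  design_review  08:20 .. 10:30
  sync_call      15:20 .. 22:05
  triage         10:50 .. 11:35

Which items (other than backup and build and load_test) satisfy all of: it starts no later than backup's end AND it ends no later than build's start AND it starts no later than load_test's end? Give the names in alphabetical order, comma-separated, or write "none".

Conditions: its start is no later than backup's end (X.start <= 19:40) AND its end is no later than build's start (X.end <= 19:25) AND its start is no later than load_test's end (X.start <= 09:35).
audit: start 13:00 <= 19:40? ✓; end 14:25 <= 19:25? ✓; start 13:00 <= 09:35? ✗ → no.
design_review: start 08:20 <= 19:40? ✓; end 10:30 <= 19:25? ✓; start 08:20 <= 09:35? ✓ → yes.
handoff: start 09:50 <= 19:40? ✓; end 15:05 <= 19:25? ✓; start 09:50 <= 09:35? ✗ → no.
ingest: start 06:45 <= 19:40? ✓; end 12:25 <= 19:25? ✓; start 06:45 <= 09:35? ✓ → yes.
onboarding: start 11:50 <= 19:40? ✓; end 13:45 <= 19:25? ✓; start 11:50 <= 09:35? ✗ → no.
planning: start 10:10 <= 19:40? ✓; end 10:35 <= 19:25? ✓; start 10:10 <= 09:35? ✗ → no.
soundcheck: start 09:05 <= 19:40? ✓; end 10:35 <= 19:25? ✓; start 09:05 <= 09:35? ✓ → yes.
sync_call: start 15:20 <= 19:40? ✓; end 22:05 <= 19:25? ✗; start 15:20 <= 09:35? ✗ → no.
triage: start 10:50 <= 19:40? ✓; end 11:35 <= 19:25? ✓; start 10:50 <= 09:35? ✗ → no.
Result: design_review, ingest, soundcheck.

design_review, ingest, soundcheck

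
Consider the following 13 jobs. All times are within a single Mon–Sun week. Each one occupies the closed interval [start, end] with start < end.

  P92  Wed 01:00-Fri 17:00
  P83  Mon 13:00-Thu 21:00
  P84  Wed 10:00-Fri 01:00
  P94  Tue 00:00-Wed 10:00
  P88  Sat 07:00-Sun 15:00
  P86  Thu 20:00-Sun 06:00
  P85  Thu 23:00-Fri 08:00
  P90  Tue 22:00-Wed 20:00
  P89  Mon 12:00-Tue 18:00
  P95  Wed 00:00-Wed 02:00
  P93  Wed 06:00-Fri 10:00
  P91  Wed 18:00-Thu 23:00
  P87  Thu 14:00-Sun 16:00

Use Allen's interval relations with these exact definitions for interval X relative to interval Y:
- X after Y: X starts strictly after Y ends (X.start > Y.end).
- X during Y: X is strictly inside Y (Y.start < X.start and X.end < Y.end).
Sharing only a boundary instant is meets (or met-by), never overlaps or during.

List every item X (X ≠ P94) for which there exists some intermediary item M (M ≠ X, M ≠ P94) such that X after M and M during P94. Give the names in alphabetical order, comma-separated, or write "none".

P84, P85, P86, P87, P88, P91, P93

Target P94 = [Tue 00:00, Wed 10:00].
Intermediaries M with M during P94: P95.
Via P95 — items with X after P95: P84, P85, P86, P87, P88, P91, P93.
Union: P84, P85, P86, P87, P88, P91, P93.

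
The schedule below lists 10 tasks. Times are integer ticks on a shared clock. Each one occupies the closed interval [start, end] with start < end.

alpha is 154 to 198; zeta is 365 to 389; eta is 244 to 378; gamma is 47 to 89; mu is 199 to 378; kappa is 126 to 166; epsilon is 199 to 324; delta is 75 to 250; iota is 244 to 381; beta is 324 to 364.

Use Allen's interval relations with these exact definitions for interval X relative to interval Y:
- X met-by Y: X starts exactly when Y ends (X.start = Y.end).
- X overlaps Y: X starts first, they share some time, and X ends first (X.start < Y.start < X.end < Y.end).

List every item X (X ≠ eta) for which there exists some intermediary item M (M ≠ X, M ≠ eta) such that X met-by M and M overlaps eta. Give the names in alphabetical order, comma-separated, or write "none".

Target eta = [244, 378].
Intermediaries M with M overlaps eta: delta, epsilon.
Via delta — items with X met-by delta: none.
Via epsilon — items with X met-by epsilon: beta.
Union: beta.

beta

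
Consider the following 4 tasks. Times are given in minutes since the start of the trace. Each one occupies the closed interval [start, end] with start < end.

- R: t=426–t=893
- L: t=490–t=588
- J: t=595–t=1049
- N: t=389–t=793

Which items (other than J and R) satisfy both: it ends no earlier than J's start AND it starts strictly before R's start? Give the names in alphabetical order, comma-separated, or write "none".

N

Conditions: its end is no earlier than J's start (X.end >= t=595) AND its start is strictly before R's start (X.start < t=426).
L: end t=588 >= t=595? ✗; start t=490 < t=426? ✗ → no.
N: end t=793 >= t=595? ✓; start t=389 < t=426? ✓ → yes.
Result: N.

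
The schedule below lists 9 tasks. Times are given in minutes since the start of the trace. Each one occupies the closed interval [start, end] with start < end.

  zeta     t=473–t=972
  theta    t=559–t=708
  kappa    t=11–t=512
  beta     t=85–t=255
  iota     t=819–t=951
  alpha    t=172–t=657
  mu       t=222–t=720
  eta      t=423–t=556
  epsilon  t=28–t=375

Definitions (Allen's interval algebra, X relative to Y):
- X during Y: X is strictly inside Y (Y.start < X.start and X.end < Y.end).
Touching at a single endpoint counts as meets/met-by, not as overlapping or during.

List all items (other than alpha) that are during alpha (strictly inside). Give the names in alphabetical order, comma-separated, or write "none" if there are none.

eta

Target alpha = [t=172, t=657].
beta [t=85, t=255] → overlaps → no.
epsilon [t=28, t=375] → overlaps → no.
eta [t=423, t=556] → during → yes.
iota [t=819, t=951] → after → no.
kappa [t=11, t=512] → overlaps → no.
mu [t=222, t=720] → overlapped-by → no.
theta [t=559, t=708] → overlapped-by → no.
zeta [t=473, t=972] → overlapped-by → no.
Result: eta.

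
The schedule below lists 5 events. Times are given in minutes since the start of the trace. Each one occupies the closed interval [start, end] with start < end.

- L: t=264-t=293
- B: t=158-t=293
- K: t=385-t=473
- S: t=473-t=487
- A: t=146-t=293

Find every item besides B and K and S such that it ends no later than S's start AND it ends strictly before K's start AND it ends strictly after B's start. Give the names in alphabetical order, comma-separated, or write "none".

Conditions: its end is no later than S's start (X.end <= t=473) AND its end is strictly before K's start (X.end < t=385) AND its end is strictly after B's start (X.end > t=158).
A: end t=293 <= t=473? ✓; end t=293 < t=385? ✓; end t=293 > t=158? ✓ → yes.
L: end t=293 <= t=473? ✓; end t=293 < t=385? ✓; end t=293 > t=158? ✓ → yes.
Result: A, L.

A, L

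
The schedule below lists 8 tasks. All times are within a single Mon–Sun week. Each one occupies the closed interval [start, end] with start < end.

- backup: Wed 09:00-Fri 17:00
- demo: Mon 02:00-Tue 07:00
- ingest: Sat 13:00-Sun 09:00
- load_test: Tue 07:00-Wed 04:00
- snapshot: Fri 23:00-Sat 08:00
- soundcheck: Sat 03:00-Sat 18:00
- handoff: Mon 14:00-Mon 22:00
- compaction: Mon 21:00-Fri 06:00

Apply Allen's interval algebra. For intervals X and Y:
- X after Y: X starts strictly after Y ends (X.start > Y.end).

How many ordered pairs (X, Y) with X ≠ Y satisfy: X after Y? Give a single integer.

Checking all 56 ordered pairs for relation 'after'; matching pairs in alphabetical order:
(backup, demo): backup after demo ✓
(backup, handoff): backup after handoff ✓
(backup, load_test): backup after load_test ✓
(ingest, backup): ingest after backup ✓
(ingest, compaction): ingest after compaction ✓
(ingest, demo): ingest after demo ✓
(ingest, handoff): ingest after handoff ✓
(ingest, load_test): ingest after load_test ✓
(ingest, snapshot): ingest after snapshot ✓
(load_test, handoff): load_test after handoff ✓
(snapshot, backup): snapshot after backup ✓
(snapshot, compaction): snapshot after compaction ✓
(snapshot, demo): snapshot after demo ✓
(snapshot, handoff): snapshot after handoff ✓
(snapshot, load_test): snapshot after load_test ✓
(soundcheck, backup): soundcheck after backup ✓
(soundcheck, compaction): soundcheck after compaction ✓
(soundcheck, demo): soundcheck after demo ✓
(soundcheck, handoff): soundcheck after handoff ✓
(soundcheck, load_test): soundcheck after load_test ✓
Count: 20.

20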